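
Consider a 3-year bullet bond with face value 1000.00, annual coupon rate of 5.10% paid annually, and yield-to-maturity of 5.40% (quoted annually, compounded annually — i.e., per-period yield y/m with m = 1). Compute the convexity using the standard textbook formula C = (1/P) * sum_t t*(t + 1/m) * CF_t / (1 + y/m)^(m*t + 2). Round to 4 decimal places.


Coupon per period c = face * coupon_rate / m = 51.000000
Periods per year m = 1; per-period yield y/m = 0.054000
Number of cashflows N = 3
Cashflows (t years, CF_t, discount factor 1/(1+y/m)^(m*t), PV):
  t = 1.0000: CF_t = 51.000000, DF = 0.948767, PV = 48.387097
  t = 2.0000: CF_t = 51.000000, DF = 0.900158, PV = 45.908061
  t = 3.0000: CF_t = 1051.000000, DF = 0.854040, PV = 897.595948
Price P = sum_t PV_t = 991.891106
Convexity numerator sum_t t*(t + 1/m) * CF_t / (1+y/m)^(m*t + 2):
  t = 1.0000: term = 87.112071
  t = 2.0000: term = 247.947071
  t = 3.0000: term = 9695.738810
Convexity = (1/P) * sum = 10030.797953 / 991.891106 = 10.112802

Answer: Convexity = 10.1128


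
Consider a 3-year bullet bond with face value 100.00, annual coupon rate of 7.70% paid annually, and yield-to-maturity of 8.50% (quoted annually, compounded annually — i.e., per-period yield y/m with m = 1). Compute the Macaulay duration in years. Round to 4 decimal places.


Answer: Macaulay duration = 2.7883 years

Derivation:
Coupon per period c = face * coupon_rate / m = 7.700000
Periods per year m = 1; per-period yield y/m = 0.085000
Number of cashflows N = 3
Cashflows (t years, CF_t, discount factor 1/(1+y/m)^(m*t), PV):
  t = 1.0000: CF_t = 7.700000, DF = 0.921659, PV = 7.096774
  t = 2.0000: CF_t = 7.700000, DF = 0.849455, PV = 6.540806
  t = 3.0000: CF_t = 107.700000, DF = 0.782908, PV = 84.319202
Price P = sum_t PV_t = 97.956782
Macaulay numerator sum_t t * PV_t:
  t * PV_t at t = 1.0000: 7.096774
  t * PV_t at t = 2.0000: 13.081611
  t * PV_t at t = 3.0000: 252.957607
Macaulay duration D = (sum_t t * PV_t) / P = 273.135992 / 97.956782 = 2.788332


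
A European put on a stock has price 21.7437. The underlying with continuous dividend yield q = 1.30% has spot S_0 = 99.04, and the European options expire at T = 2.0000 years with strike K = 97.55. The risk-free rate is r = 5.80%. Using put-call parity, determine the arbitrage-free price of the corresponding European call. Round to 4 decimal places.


Answer: Call price = 31.3760

Derivation:
Put-call parity: C - P = S_0 * exp(-qT) - K * exp(-rT).
S_0 * exp(-qT) = 99.0400 * 0.97433509 = 96.49814727
K * exp(-rT) = 97.5500 * 0.89047522 = 86.86585803
C = P + S*exp(-qT) - K*exp(-rT)
C = 21.7437 + 96.49814727 - 86.86585803 = 31.3760


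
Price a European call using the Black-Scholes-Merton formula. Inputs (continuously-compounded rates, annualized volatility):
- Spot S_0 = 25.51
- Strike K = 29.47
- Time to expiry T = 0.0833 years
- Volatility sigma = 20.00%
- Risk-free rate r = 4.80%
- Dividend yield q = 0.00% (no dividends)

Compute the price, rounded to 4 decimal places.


d1 = (ln(S/K) + (r - q + 0.5*sigma^2) * T) / (sigma * sqrt(T)) = -2.40175865
d2 = d1 - sigma * sqrt(T) = -2.45948213
exp(-rT) = 0.99600958; exp(-qT) = 1.00000000
C = S_0 * exp(-qT) * N(d1) - K * exp(-rT) * N(d2)
N(d1) = 0.00815823; N(d2) = 0.00695688
C = 25.5100 * 1.00000000 * 0.00815823 - 29.4700 * 0.99600958 * 0.00695688 = 0.0039

Answer: Price = 0.0039


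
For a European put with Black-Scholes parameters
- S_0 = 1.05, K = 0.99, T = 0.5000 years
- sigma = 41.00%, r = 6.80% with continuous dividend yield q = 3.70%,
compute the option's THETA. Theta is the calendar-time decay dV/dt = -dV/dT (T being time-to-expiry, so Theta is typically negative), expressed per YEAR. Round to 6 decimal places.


d1 = 0.4013796788; d2 = 0.1114658986
phi(d1) = 0.3680666083; exp(-qT) = 0.9816700746; exp(-rT) = 0.9665715046
Theta = -S*exp(-qT)*phi(d1)*sigma/(2*sqrt(T)) + r*K*exp(-rT)*N(-d2) - q*S*exp(-qT)*N(-d1)
N(-d1) = 0.3440703042; N(-d2) = 0.4556234530; sqrt(T) = 0.7071067812
Term 1 = -1.0500 * 0.9816700746 * 0.3680666083 * 0.4100 / (2 * 0.7071067812) = -0.1099892218
Term 2 = 0.0680 * 0.9900 * 0.9665715046 * 0.4556234530 = 0.0296472330
Term 3 = -0.0370 * 1.0500 * 0.9816700746 * 0.3440703042 = -0.0131221128
Theta = -0.1099892218 + (0.0296472330) + (-0.0131221128) = -0.093464

Answer: Theta = -0.093464


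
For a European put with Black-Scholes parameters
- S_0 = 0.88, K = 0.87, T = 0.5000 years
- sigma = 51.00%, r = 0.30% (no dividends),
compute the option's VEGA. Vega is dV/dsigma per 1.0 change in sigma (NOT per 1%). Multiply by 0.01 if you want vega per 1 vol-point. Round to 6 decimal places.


Answer: Vega = 0.242511

Derivation:
d1 = 0.2161630860; d2 = -0.1444613724
phi(d1) = 0.3897297327; exp(-qT) = 1.0000000000; exp(-rT) = 0.9985011244
Vega = S * exp(-qT) * phi(d1) * sqrt(T) = 0.8800 * 1.0000000000 * 0.3897297327 * 0.7071067812 = 0.242511


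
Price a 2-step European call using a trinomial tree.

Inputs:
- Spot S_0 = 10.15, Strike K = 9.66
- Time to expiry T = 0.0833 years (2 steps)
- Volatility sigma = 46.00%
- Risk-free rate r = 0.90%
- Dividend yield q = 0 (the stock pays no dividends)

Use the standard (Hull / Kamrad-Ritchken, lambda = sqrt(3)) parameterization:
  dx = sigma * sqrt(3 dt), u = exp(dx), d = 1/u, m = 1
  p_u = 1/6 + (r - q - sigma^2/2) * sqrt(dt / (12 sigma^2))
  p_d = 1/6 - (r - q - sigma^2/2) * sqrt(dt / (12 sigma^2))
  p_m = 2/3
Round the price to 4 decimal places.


dt = T/N = 0.041650; dx = sigma*sqrt(3*dt) = 0.162602
u = exp(dx) = 1.176568; d = 1/u = 0.849929
p_u = 0.154269, p_m = 0.666667, p_d = 0.179064
Discount per step: exp(-r*dt) = 0.999625
Stock lattice S(k, j) with j the centered position index:
  k=0: S(0,+0) = 10.1500
  k=1: S(1,-1) = 8.6268; S(1,+0) = 10.1500; S(1,+1) = 11.9422
  k=2: S(2,-2) = 7.3322; S(2,-1) = 8.6268; S(2,+0) = 10.1500; S(2,+1) = 11.9422; S(2,+2) = 14.0508
Terminal payoffs V(N, j) = max(S_T - K, 0):
  V(2,-2) = 0.000000; V(2,-1) = 0.000000; V(2,+0) = 0.490000; V(2,+1) = 2.282169; V(2,+2) = 4.390778
Backward induction: V(k, j) = exp(-r*dt) * [p_u * V(k+1, j+1) + p_m * V(k+1, j) + p_d * V(k+1, j-1)]
  V(1,-1) = exp(-r*dt) * [p_u*0.490000 + p_m*0.000000 + p_d*0.000000] = 0.075564
  V(1,+0) = exp(-r*dt) * [p_u*2.282169 + p_m*0.490000 + p_d*0.000000] = 0.678481
  V(1,+1) = exp(-r*dt) * [p_u*4.390778 + p_m*2.282169 + p_d*0.490000] = 2.285692
  V(0,+0) = exp(-r*dt) * [p_u*2.285692 + p_m*0.678481 + p_d*0.075564] = 0.818156

Answer: Price = V(0,0) = 0.8182


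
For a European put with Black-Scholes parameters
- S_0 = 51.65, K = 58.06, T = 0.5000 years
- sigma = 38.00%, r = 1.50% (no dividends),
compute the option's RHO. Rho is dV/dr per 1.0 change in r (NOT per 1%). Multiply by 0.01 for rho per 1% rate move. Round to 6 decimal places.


Answer: Rho = -20.342848

Derivation:
d1 = -0.2731172515; d2 = -0.5418178284
phi(d1) = 0.3843371758; exp(-qT) = 1.0000000000; exp(-rT) = 0.9925280548
N(-d2) = 0.7060279958
Rho = -K*T*exp(-rT)*N(-d2) = -58.0600 * 0.5000 * 0.9925280548 * 0.7060279958 = -20.342848


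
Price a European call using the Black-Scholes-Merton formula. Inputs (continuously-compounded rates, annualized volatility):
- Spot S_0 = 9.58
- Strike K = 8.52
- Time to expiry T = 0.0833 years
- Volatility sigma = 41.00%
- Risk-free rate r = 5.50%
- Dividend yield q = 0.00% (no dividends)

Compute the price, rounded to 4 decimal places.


Answer: Price = 1.1828

Derivation:
d1 = (ln(S/K) + (r - q + 0.5*sigma^2) * T) / (sigma * sqrt(T)) = 1.08882537
d2 = d1 - sigma * sqrt(T) = 0.97049224
exp(-rT) = 0.99542898; exp(-qT) = 1.00000000
C = S_0 * exp(-qT) * N(d1) - K * exp(-rT) * N(d2)
N(d1) = 0.86188455; N(d2) = 0.83409941
C = 9.5800 * 1.00000000 * 0.86188455 - 8.5200 * 0.99542898 * 0.83409941 = 1.1828


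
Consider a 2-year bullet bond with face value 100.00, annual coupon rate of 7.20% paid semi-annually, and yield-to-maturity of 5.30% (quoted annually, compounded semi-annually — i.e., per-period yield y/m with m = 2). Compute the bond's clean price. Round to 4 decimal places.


Answer: Price = 103.5610

Derivation:
Coupon per period c = face * coupon_rate / m = 3.600000
Periods per year m = 2; per-period yield y/m = 0.026500
Number of cashflows N = 4
Cashflows (t years, CF_t, discount factor 1/(1+y/m)^(m*t), PV):
  t = 0.5000: CF_t = 3.600000, DF = 0.974184, PV = 3.507063
  t = 1.0000: CF_t = 3.600000, DF = 0.949035, PV = 3.416525
  t = 1.5000: CF_t = 3.600000, DF = 0.924535, PV = 3.328324
  t = 2.0000: CF_t = 103.600000, DF = 0.900667, PV = 93.309087
Price P = sum_t PV_t = 103.560999


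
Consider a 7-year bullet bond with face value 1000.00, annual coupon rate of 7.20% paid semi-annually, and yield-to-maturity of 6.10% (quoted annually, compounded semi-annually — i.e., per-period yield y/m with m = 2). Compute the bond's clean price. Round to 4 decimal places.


Coupon per period c = face * coupon_rate / m = 36.000000
Periods per year m = 2; per-period yield y/m = 0.030500
Number of cashflows N = 14
Cashflows (t years, CF_t, discount factor 1/(1+y/m)^(m*t), PV):
  t = 0.5000: CF_t = 36.000000, DF = 0.970403, PV = 34.934498
  t = 1.0000: CF_t = 36.000000, DF = 0.941681, PV = 33.900532
  t = 1.5000: CF_t = 36.000000, DF = 0.913810, PV = 32.897168
  t = 2.0000: CF_t = 36.000000, DF = 0.886764, PV = 31.923501
  t = 2.5000: CF_t = 36.000000, DF = 0.860518, PV = 30.978652
  t = 3.0000: CF_t = 36.000000, DF = 0.835049, PV = 30.061768
  t = 3.5000: CF_t = 36.000000, DF = 0.810334, PV = 29.172022
  t = 4.0000: CF_t = 36.000000, DF = 0.786350, PV = 28.308609
  t = 4.5000: CF_t = 36.000000, DF = 0.763076, PV = 27.470751
  t = 5.0000: CF_t = 36.000000, DF = 0.740491, PV = 26.657692
  t = 5.5000: CF_t = 36.000000, DF = 0.718575, PV = 25.868696
  t = 6.0000: CF_t = 36.000000, DF = 0.697307, PV = 25.103053
  t = 6.5000: CF_t = 36.000000, DF = 0.676669, PV = 24.360071
  t = 7.0000: CF_t = 1036.000000, DF = 0.656641, PV = 680.280167
Price P = sum_t PV_t = 1061.917181

Answer: Price = 1061.9172


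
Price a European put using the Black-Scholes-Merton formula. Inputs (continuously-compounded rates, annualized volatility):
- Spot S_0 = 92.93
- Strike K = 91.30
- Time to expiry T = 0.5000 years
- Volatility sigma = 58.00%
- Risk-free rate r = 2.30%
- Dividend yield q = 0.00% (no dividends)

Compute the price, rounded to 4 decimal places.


d1 = (ln(S/K) + (r - q + 0.5*sigma^2) * T) / (sigma * sqrt(T)) = 0.27624890
d2 = d1 - sigma * sqrt(T) = -0.13387303
exp(-rT) = 0.98856587; exp(-qT) = 1.00000000
P = K * exp(-rT) * N(-d2) - S_0 * exp(-qT) * N(-d1)
N(-d1) = 0.39117845; N(-d2) = 0.55324851
P = 91.3000 * 0.98856587 * 0.55324851 - 92.9300 * 1.00000000 * 0.39117845 = 13.5818

Answer: Price = 13.5818


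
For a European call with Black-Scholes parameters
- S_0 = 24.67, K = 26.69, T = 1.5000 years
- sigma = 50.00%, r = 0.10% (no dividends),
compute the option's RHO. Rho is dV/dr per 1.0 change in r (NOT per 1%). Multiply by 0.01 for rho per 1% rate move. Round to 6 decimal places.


d1 = 0.1801174591; d2 = -0.4322549766
phi(d1) = 0.3925231814; exp(-qT) = 1.0000000000; exp(-rT) = 0.9985011244
N(d2) = 0.3327780531
Rho = K*T*exp(-rT)*N(d2) = 26.6900 * 1.5000 * 0.9985011244 * 0.3327780531 = 13.302800

Answer: Rho = 13.302800


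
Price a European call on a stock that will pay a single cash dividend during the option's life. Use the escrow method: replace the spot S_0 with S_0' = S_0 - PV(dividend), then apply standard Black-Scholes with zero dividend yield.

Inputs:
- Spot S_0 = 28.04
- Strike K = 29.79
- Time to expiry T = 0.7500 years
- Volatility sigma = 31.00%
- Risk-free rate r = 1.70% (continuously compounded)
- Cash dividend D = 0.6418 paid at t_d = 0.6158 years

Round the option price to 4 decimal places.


Answer: Price = 2.1336

Derivation:
PV(D) = D * exp(-r * t_d) = 0.6418 * 0.98958601 = 0.63511630
S_0' = S_0 - PV(D) = 28.0400 - 0.63511630 = 27.40488370
d1 = (ln(S_0'/K) + (r + sigma^2/2)*T) / (sigma*sqrt(T)) = -0.12911799
d2 = d1 - sigma*sqrt(T) = -0.39758586
exp(-rT) = 0.98733094
N(d1) = 0.44863214; N(d2) = 0.34546774
C = S_0' * N(d1) - K * exp(-rT) * N(d2) = 27.40488370 * 0.44863214 - 29.7900 * 0.98733094 * 0.34546774 = 2.1336


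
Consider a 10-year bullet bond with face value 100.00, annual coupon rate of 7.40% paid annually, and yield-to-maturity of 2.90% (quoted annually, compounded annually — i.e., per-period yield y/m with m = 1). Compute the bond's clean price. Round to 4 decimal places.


Coupon per period c = face * coupon_rate / m = 7.400000
Periods per year m = 1; per-period yield y/m = 0.029000
Number of cashflows N = 10
Cashflows (t years, CF_t, discount factor 1/(1+y/m)^(m*t), PV):
  t = 1.0000: CF_t = 7.400000, DF = 0.971817, PV = 7.191448
  t = 2.0000: CF_t = 7.400000, DF = 0.944429, PV = 6.988774
  t = 3.0000: CF_t = 7.400000, DF = 0.917812, PV = 6.791811
  t = 4.0000: CF_t = 7.400000, DF = 0.891946, PV = 6.600399
  t = 5.0000: CF_t = 7.400000, DF = 0.866808, PV = 6.414382
  t = 6.0000: CF_t = 7.400000, DF = 0.842379, PV = 6.233608
  t = 7.0000: CF_t = 7.400000, DF = 0.818639, PV = 6.057928
  t = 8.0000: CF_t = 7.400000, DF = 0.795567, PV = 5.887199
  t = 9.0000: CF_t = 7.400000, DF = 0.773146, PV = 5.721282
  t = 10.0000: CF_t = 107.400000, DF = 0.751357, PV = 80.695726
Price P = sum_t PV_t = 138.582557

Answer: Price = 138.5826


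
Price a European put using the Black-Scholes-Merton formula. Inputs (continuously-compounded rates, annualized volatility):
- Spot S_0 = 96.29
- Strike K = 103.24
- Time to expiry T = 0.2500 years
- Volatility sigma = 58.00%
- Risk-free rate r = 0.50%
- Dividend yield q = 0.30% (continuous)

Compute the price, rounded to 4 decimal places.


d1 = (ln(S/K) + (r - q + 0.5*sigma^2) * T) / (sigma * sqrt(T)) = -0.09359277
d2 = d1 - sigma * sqrt(T) = -0.38359277
exp(-rT) = 0.99875078; exp(-qT) = 0.99925028
P = K * exp(-rT) * N(-d2) - S_0 * exp(-qT) * N(-d1)
N(-d1) = 0.53728367; N(-d2) = 0.64935985
P = 103.2400 * 0.99875078 * 0.64935985 - 96.2900 * 0.99925028 * 0.53728367 = 15.2599

Answer: Price = 15.2599


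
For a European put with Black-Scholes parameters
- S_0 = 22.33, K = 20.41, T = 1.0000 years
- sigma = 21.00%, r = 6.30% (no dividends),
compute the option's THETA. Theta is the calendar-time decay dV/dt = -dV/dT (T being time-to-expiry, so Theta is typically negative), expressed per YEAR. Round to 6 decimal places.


Answer: Theta = -0.339226

Derivation:
d1 = 0.8331242335; d2 = 0.6231242335
phi(d1) = 0.2819609966; exp(-qT) = 1.0000000000; exp(-rT) = 0.9389434737
Theta = -S*exp(-qT)*phi(d1)*sigma/(2*sqrt(T)) + r*K*exp(-rT)*N(-d2) - q*S*exp(-qT)*N(-d1)
N(-d1) = 0.2023873338; N(-d2) = 0.2666014430; sqrt(T) = 1.0000000000
Term 1 = -22.3300 * 1.0000000000 * 0.2819609966 * 0.2100 / (2 * 1.0000000000) = -0.6610998507
Term 2 = 0.0630 * 20.4100 * 0.9389434737 * 0.2666014430 = 0.3218737039
Term 3 = 0 (no dividend yield, q = 0)
Theta = -0.6610998507 + (0.3218737039) + (0.0000000000) = -0.339226


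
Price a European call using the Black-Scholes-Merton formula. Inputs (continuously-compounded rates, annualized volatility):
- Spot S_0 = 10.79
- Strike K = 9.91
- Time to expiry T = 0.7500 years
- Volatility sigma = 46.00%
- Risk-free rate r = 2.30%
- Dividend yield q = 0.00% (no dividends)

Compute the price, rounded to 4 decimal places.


Answer: Price = 2.1979

Derivation:
d1 = (ln(S/K) + (r - q + 0.5*sigma^2) * T) / (sigma * sqrt(T)) = 0.45604504
d2 = d1 - sigma * sqrt(T) = 0.05767335
exp(-rT) = 0.98289793; exp(-qT) = 1.00000000
C = S_0 * exp(-qT) * N(d1) - K * exp(-rT) * N(d2)
N(d1) = 0.67582120; N(d2) = 0.52299559
C = 10.7900 * 1.00000000 * 0.67582120 - 9.9100 * 0.98289793 * 0.52299559 = 2.1979


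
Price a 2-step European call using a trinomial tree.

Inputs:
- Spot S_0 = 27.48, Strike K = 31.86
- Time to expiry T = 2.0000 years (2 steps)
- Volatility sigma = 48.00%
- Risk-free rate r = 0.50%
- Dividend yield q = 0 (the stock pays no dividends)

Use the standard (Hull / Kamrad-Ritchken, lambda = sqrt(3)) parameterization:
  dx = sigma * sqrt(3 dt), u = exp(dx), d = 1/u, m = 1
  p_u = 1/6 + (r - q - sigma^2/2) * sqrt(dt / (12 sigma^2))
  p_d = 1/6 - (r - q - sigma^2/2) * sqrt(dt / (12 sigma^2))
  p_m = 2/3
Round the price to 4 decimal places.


Answer: Price = V(0,0) = 5.2693

Derivation:
dt = T/N = 1.000000; dx = sigma*sqrt(3*dt) = 0.831384
u = exp(dx) = 2.296496; d = 1/u = 0.435446
p_u = 0.100392, p_m = 0.666667, p_d = 0.232942
Discount per step: exp(-r*dt) = 0.995012
Stock lattice S(k, j) with j the centered position index:
  k=0: S(0,+0) = 27.4800
  k=1: S(1,-1) = 11.9661; S(1,+0) = 27.4800; S(1,+1) = 63.1077
  k=2: S(2,-2) = 5.2106; S(2,-1) = 11.9661; S(2,+0) = 27.4800; S(2,+1) = 63.1077; S(2,+2) = 144.9266
Terminal payoffs V(N, j) = max(S_T - K, 0):
  V(2,-2) = 0.000000; V(2,-1) = 0.000000; V(2,+0) = 0.000000; V(2,+1) = 31.247704; V(2,+2) = 113.066576
Backward induction: V(k, j) = exp(-r*dt) * [p_u * V(k+1, j+1) + p_m * V(k+1, j) + p_d * V(k+1, j-1)]
  V(1,-1) = exp(-r*dt) * [p_u*0.000000 + p_m*0.000000 + p_d*0.000000] = 0.000000
  V(1,+0) = exp(-r*dt) * [p_u*31.247704 + p_m*0.000000 + p_d*0.000000] = 3.121363
  V(1,+1) = exp(-r*dt) * [p_u*113.066576 + p_m*31.247704 + p_d*0.000000] = 32.022233
  V(0,+0) = exp(-r*dt) * [p_u*32.022233 + p_m*3.121363 + p_d*0.000000] = 5.269262


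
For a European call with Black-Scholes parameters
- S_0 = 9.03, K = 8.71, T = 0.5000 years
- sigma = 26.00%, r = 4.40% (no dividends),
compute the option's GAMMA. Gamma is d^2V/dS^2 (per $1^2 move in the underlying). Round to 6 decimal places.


d1 = 0.4078405704; d2 = 0.2239928072
phi(d1) = 0.3671056864; exp(-qT) = 1.0000000000; exp(-rT) = 0.9782402351
Gamma = exp(-qT) * phi(d1) / (S * sigma * sqrt(T)) = 1.0000000000 * 0.3671056864 / (9.0300 * 0.2600 * 0.7071067812) = 0.221129

Answer: Gamma = 0.221129


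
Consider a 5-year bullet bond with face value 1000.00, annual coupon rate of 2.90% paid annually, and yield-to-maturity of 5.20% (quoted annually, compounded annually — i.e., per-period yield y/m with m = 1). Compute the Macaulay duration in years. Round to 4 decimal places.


Answer: Macaulay duration = 4.7088 years

Derivation:
Coupon per period c = face * coupon_rate / m = 29.000000
Periods per year m = 1; per-period yield y/m = 0.052000
Number of cashflows N = 5
Cashflows (t years, CF_t, discount factor 1/(1+y/m)^(m*t), PV):
  t = 1.0000: CF_t = 29.000000, DF = 0.950570, PV = 27.566540
  t = 2.0000: CF_t = 29.000000, DF = 0.903584, PV = 26.203935
  t = 3.0000: CF_t = 29.000000, DF = 0.858920, PV = 24.908684
  t = 4.0000: CF_t = 29.000000, DF = 0.816464, PV = 23.677456
  t = 5.0000: CF_t = 1029.000000, DF = 0.776106, PV = 798.613552
Price P = sum_t PV_t = 900.970167
Macaulay numerator sum_t t * PV_t:
  t * PV_t at t = 1.0000: 27.566540
  t * PV_t at t = 2.0000: 52.407871
  t * PV_t at t = 3.0000: 74.726051
  t * PV_t at t = 4.0000: 94.709824
  t * PV_t at t = 5.0000: 3993.067760
Macaulay duration D = (sum_t t * PV_t) / P = 4242.478046 / 900.970167 = 4.708789


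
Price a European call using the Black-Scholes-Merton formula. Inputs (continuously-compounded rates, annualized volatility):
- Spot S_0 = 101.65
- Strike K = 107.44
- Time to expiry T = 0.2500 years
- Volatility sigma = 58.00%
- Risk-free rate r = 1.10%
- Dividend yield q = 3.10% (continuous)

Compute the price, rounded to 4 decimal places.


Answer: Price = 9.1080

Derivation:
d1 = (ln(S/K) + (r - q + 0.5*sigma^2) * T) / (sigma * sqrt(T)) = -0.06326556
d2 = d1 - sigma * sqrt(T) = -0.35326556
exp(-rT) = 0.99725378; exp(-qT) = 0.99227995
C = S_0 * exp(-qT) * N(d1) - K * exp(-rT) * N(d2)
N(d1) = 0.47477752; N(d2) = 0.36194468
C = 101.6500 * 0.99227995 * 0.47477752 - 107.4400 * 0.99725378 * 0.36194468 = 9.1080


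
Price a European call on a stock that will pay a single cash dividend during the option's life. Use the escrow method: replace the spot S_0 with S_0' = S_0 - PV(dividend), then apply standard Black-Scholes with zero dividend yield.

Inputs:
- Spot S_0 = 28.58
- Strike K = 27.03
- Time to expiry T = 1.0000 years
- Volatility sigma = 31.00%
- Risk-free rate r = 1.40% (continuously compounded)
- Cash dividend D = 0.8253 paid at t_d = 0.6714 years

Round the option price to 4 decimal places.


Answer: Price = 3.9342

Derivation:
PV(D) = D * exp(-r * t_d) = 0.8253 * 0.99064444 = 0.81757885
S_0' = S_0 - PV(D) = 28.5800 - 0.81757885 = 27.76242115
d1 = (ln(S_0'/K) + (r + sigma^2/2)*T) / (sigma*sqrt(T)) = 0.28640641
d2 = d1 - sigma*sqrt(T) = -0.02359359
exp(-rT) = 0.98609754
N(d1) = 0.61271657; N(d2) = 0.49058839
C = S_0' * N(d1) - K * exp(-rT) * N(d2) = 27.76242115 * 0.61271657 - 27.0300 * 0.98609754 * 0.49058839 = 3.9342


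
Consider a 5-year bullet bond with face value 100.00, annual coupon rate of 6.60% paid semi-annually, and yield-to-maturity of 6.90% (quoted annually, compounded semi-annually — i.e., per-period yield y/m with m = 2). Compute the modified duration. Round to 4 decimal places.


Coupon per period c = face * coupon_rate / m = 3.300000
Periods per year m = 2; per-period yield y/m = 0.034500
Number of cashflows N = 10
Cashflows (t years, CF_t, discount factor 1/(1+y/m)^(m*t), PV):
  t = 0.5000: CF_t = 3.300000, DF = 0.966651, PV = 3.189947
  t = 1.0000: CF_t = 3.300000, DF = 0.934413, PV = 3.083564
  t = 1.5000: CF_t = 3.300000, DF = 0.903251, PV = 2.980729
  t = 2.0000: CF_t = 3.300000, DF = 0.873128, PV = 2.881323
  t = 2.5000: CF_t = 3.300000, DF = 0.844010, PV = 2.785233
  t = 3.0000: CF_t = 3.300000, DF = 0.815863, PV = 2.692347
  t = 3.5000: CF_t = 3.300000, DF = 0.788654, PV = 2.602558
  t = 4.0000: CF_t = 3.300000, DF = 0.762353, PV = 2.515764
  t = 4.5000: CF_t = 3.300000, DF = 0.736929, PV = 2.431865
  t = 5.0000: CF_t = 103.300000, DF = 0.712353, PV = 73.586030
Price P = sum_t PV_t = 98.749359
First compute Macaulay numerator sum_t t * PV_t:
  t * PV_t at t = 0.5000: 1.594973
  t * PV_t at t = 1.0000: 3.083564
  t * PV_t at t = 1.5000: 4.471093
  t * PV_t at t = 2.0000: 5.762646
  t * PV_t at t = 2.5000: 6.963081
  t * PV_t at t = 3.0000: 8.077040
  t * PV_t at t = 3.5000: 9.108954
  t * PV_t at t = 4.0000: 10.063058
  t * PV_t at t = 4.5000: 10.943393
  t * PV_t at t = 5.0000: 367.930149
Macaulay duration D = 427.997952 / 98.749359 = 4.334185
Modified duration = D / (1 + y/m) = 4.334185 / (1 + 0.034500) = 4.189642

Answer: Modified duration = 4.1896


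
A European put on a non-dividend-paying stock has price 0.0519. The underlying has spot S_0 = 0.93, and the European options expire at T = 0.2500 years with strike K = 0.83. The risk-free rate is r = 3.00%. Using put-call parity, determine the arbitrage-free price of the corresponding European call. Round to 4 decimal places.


Put-call parity: C - P = S_0 * exp(-qT) - K * exp(-rT).
S_0 * exp(-qT) = 0.9300 * 1.00000000 = 0.93000000
K * exp(-rT) = 0.8300 * 0.99252805 = 0.82379829
C = P + S*exp(-qT) - K*exp(-rT)
C = 0.0519 + 0.93000000 - 0.82379829 = 0.1581

Answer: Call price = 0.1581


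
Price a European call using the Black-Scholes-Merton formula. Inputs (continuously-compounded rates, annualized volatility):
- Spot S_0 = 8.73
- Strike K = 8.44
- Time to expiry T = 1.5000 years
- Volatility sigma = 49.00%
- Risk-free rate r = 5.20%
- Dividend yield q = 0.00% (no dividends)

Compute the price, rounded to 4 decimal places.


Answer: Price = 2.4446

Derivation:
d1 = (ln(S/K) + (r - q + 0.5*sigma^2) * T) / (sigma * sqrt(T)) = 0.48632879
d2 = d1 - sigma * sqrt(T) = -0.11379619
exp(-rT) = 0.92496443; exp(-qT) = 1.00000000
C = S_0 * exp(-qT) * N(d1) - K * exp(-rT) * N(d2)
N(d1) = 0.68663297; N(d2) = 0.45469968
C = 8.7300 * 1.00000000 * 0.68663297 - 8.4400 * 0.92496443 * 0.45469968 = 2.4446


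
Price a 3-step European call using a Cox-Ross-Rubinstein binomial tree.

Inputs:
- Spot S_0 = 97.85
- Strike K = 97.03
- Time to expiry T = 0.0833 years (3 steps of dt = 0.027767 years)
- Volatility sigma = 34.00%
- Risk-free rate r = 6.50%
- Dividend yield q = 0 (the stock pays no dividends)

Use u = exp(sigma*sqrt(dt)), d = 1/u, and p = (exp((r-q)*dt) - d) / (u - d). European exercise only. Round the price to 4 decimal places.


Answer: Price = V(0,0) = 4.8227

Derivation:
dt = T/N = 0.027767
u = exp(sigma*sqrt(dt)) = 1.058291; d = 1/u = 0.944920
p = (exp((r-q)*dt) - d) / (u - d) = 0.501774
Discount per step: exp(-r*dt) = 0.998197
Stock lattice S(k, i) with i counting down-moves:
  k=0: S(0,0) = 97.8500
  k=1: S(1,0) = 103.5538; S(1,1) = 92.4604
  k=2: S(2,0) = 109.5900; S(2,1) = 97.8500; S(2,2) = 87.3676
  k=3: S(3,0) = 115.9781; S(3,1) = 103.5538; S(3,2) = 92.4604; S(3,3) = 82.5554
Terminal payoffs V(N, i) = max(S_T - K, 0):
  V(3,0) = 18.948136; V(3,1) = 6.523773; V(3,2) = 0.000000; V(3,3) = 0.000000
Backward induction: V(k, i) = exp(-r*dt) * [p * V(k+1, i) + (1-p) * V(k+1, i+1)].
  V(2,0) = exp(-r*dt) * [p*18.948136 + (1-p)*6.523773] = 12.734990
  V(2,1) = exp(-r*dt) * [p*6.523773 + (1-p)*0.000000] = 3.267557
  V(2,2) = exp(-r*dt) * [p*0.000000 + (1-p)*0.000000] = 0.000000
  V(1,0) = exp(-r*dt) * [p*12.734990 + (1-p)*3.267557] = 8.003611
  V(1,1) = exp(-r*dt) * [p*3.267557 + (1-p)*0.000000] = 1.636619
  V(0,0) = exp(-r*dt) * [p*8.003611 + (1-p)*1.636619] = 4.822698


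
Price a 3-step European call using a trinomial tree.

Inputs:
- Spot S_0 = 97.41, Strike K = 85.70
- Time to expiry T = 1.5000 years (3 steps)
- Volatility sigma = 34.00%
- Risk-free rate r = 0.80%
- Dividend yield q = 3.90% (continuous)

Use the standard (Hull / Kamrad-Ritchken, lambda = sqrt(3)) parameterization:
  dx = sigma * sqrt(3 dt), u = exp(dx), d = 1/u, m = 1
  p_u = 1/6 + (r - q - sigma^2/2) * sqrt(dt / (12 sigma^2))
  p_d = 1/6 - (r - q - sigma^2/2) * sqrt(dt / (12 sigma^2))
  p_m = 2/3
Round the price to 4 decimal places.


dt = T/N = 0.500000; dx = sigma*sqrt(3*dt) = 0.416413
u = exp(dx) = 1.516512; d = 1/u = 0.659408
p_u = 0.113354, p_m = 0.666667, p_d = 0.219979
Discount per step: exp(-r*dt) = 0.996008
Stock lattice S(k, j) with j the centered position index:
  k=0: S(0,+0) = 97.4100
  k=1: S(1,-1) = 64.2329; S(1,+0) = 97.4100; S(1,+1) = 147.7235
  k=2: S(2,-2) = 42.3557; S(2,-1) = 64.2329; S(2,+0) = 97.4100; S(2,+1) = 147.7235; S(2,+2) = 224.0245
  k=3: S(3,-3) = 27.9297; S(3,-2) = 42.3557; S(3,-1) = 64.2329; S(3,+0) = 97.4100; S(3,+1) = 147.7235; S(3,+2) = 224.0245; S(3,+3) = 339.7359
Terminal payoffs V(N, j) = max(S_T - K, 0):
  V(3,-3) = 0.000000; V(3,-2) = 0.000000; V(3,-1) = 0.000000; V(3,+0) = 11.710000; V(3,+1) = 62.023478; V(3,+2) = 138.324492; V(3,+3) = 254.035931
Backward induction: V(k, j) = exp(-r*dt) * [p_u * V(k+1, j+1) + p_m * V(k+1, j) + p_d * V(k+1, j-1)]
  V(2,-2) = exp(-r*dt) * [p_u*0.000000 + p_m*0.000000 + p_d*0.000000] = 0.000000
  V(2,-1) = exp(-r*dt) * [p_u*11.710000 + p_m*0.000000 + p_d*0.000000] = 1.322079
  V(2,+0) = exp(-r*dt) * [p_u*62.023478 + p_m*11.710000 + p_d*0.000000] = 14.778060
  V(2,+1) = exp(-r*dt) * [p_u*138.324492 + p_m*62.023478 + p_d*11.710000] = 59.366666
  V(2,+2) = exp(-r*dt) * [p_u*254.035931 + p_m*138.324492 + p_d*62.023478] = 134.118698
  V(1,-1) = exp(-r*dt) * [p_u*14.778060 + p_m*1.322079 + p_d*0.000000] = 2.546336
  V(1,+0) = exp(-r*dt) * [p_u*59.366666 + p_m*14.778060 + p_d*1.322079] = 16.804979
  V(1,+1) = exp(-r*dt) * [p_u*134.118698 + p_m*59.366666 + p_d*14.778060] = 57.799902
  V(0,+0) = exp(-r*dt) * [p_u*57.799902 + p_m*16.804979 + p_d*2.546336] = 18.242209

Answer: Price = V(0,0) = 18.2422


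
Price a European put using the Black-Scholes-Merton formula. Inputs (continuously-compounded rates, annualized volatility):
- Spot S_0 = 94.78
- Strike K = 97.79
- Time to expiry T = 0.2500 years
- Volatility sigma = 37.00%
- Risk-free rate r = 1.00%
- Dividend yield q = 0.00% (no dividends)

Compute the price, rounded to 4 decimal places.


d1 = (ln(S/K) + (r - q + 0.5*sigma^2) * T) / (sigma * sqrt(T)) = -0.06298057
d2 = d1 - sigma * sqrt(T) = -0.24798057
exp(-rT) = 0.99750312; exp(-qT) = 1.00000000
P = K * exp(-rT) * N(-d2) - S_0 * exp(-qT) * N(-d1)
N(-d1) = 0.52510901; N(-d2) = 0.59792528
P = 97.7900 * 0.99750312 * 0.59792528 - 94.7800 * 1.00000000 * 0.52510901 = 8.5553

Answer: Price = 8.5553


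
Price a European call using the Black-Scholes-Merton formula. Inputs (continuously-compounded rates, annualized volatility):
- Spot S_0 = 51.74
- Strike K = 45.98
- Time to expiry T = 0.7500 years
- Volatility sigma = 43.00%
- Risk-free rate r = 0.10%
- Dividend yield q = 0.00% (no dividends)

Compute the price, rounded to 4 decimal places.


d1 = (ln(S/K) + (r - q + 0.5*sigma^2) * T) / (sigma * sqrt(T)) = 0.50514700
d2 = d1 - sigma * sqrt(T) = 0.13275608
exp(-rT) = 0.99925028; exp(-qT) = 1.00000000
C = S_0 * exp(-qT) * N(d1) - K * exp(-rT) * N(d2)
N(d1) = 0.69327220; N(d2) = 0.55280685
C = 51.7400 * 1.00000000 * 0.69327220 - 45.9800 * 0.99925028 * 0.55280685 = 10.4709

Answer: Price = 10.4709


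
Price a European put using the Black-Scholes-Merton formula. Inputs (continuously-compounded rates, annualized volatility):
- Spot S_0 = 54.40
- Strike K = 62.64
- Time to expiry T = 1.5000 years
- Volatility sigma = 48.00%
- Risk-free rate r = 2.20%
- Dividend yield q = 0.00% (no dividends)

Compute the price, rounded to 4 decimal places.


Answer: Price = 16.6150

Derivation:
d1 = (ln(S/K) + (r - q + 0.5*sigma^2) * T) / (sigma * sqrt(T)) = 0.11015917
d2 = d1 - sigma * sqrt(T) = -0.47771837
exp(-rT) = 0.96753856; exp(-qT) = 1.00000000
P = K * exp(-rT) * N(-d2) - S_0 * exp(-qT) * N(-d1)
N(-d1) = 0.45614157; N(-d2) = 0.68357467
P = 62.6400 * 0.96753856 * 0.68357467 - 54.4000 * 1.00000000 * 0.45614157 = 16.6150


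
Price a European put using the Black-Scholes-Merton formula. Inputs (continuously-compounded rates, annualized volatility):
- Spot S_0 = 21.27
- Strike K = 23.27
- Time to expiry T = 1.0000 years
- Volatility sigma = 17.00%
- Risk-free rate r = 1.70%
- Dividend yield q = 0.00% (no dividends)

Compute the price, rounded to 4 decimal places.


d1 = (ln(S/K) + (r - q + 0.5*sigma^2) * T) / (sigma * sqrt(T)) = -0.34363146
d2 = d1 - sigma * sqrt(T) = -0.51363146
exp(-rT) = 0.98314368; exp(-qT) = 1.00000000
P = K * exp(-rT) * N(-d2) - S_0 * exp(-qT) * N(-d1)
N(-d1) = 0.63443827; N(-d2) = 0.69624516
P = 23.2700 * 0.98314368 * 0.69624516 - 21.2700 * 1.00000000 * 0.63443827 = 2.4340

Answer: Price = 2.4340


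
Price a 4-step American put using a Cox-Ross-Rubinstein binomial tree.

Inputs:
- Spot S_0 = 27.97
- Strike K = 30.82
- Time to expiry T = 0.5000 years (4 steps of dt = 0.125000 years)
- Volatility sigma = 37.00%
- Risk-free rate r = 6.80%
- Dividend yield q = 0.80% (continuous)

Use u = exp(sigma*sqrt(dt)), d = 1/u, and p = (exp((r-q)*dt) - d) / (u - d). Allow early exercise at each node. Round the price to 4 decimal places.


dt = T/N = 0.125000
u = exp(sigma*sqrt(dt)) = 1.139757; d = 1/u = 0.877380
p = (exp((r-q)*dt) - d) / (u - d) = 0.496035
Discount per step: exp(-r*dt) = 0.991536
Stock lattice S(k, i) with i counting down-moves:
  k=0: S(0,0) = 27.9700
  k=1: S(1,0) = 31.8790; S(1,1) = 24.5403
  k=2: S(2,0) = 36.3343; S(2,1) = 27.9700; S(2,2) = 21.5312
  k=3: S(3,0) = 41.4123; S(3,1) = 31.8790; S(3,2) = 24.5403; S(3,3) = 18.8910
  k=4: S(4,0) = 47.1999; S(4,1) = 36.3343; S(4,2) = 27.9700; S(4,3) = 21.5312; S(4,4) = 16.5746
Terminal payoffs V(N, i) = max(K - S_T, 0):
  V(4,0) = 0.000000; V(4,1) = 0.000000; V(4,2) = 2.850000; V(4,3) = 9.288801; V(4,4) = 14.245365
Backward induction: V(k, i) = exp(-r*dt) * [p * V(k+1, i) + (1-p) * V(k+1, i+1)]; then take max(V_cont, immediate exercise) for American.
  V(3,0) = exp(-r*dt) * [p*0.000000 + (1-p)*0.000000] = 0.000000; exercise = 0.000000; V(3,0) = max -> 0.000000
  V(3,1) = exp(-r*dt) * [p*0.000000 + (1-p)*2.850000] = 1.424143; exercise = 0.000000; V(3,1) = max -> 1.424143
  V(3,2) = exp(-r*dt) * [p*2.850000 + (1-p)*9.288801] = 6.043342; exercise = 6.279673; V(3,2) = max -> 6.279673
  V(3,3) = exp(-r*dt) * [p*9.288801 + (1-p)*14.245365] = 11.686972; exercise = 11.928950; V(3,3) = max -> 11.928950
  V(2,0) = exp(-r*dt) * [p*0.000000 + (1-p)*1.424143] = 0.711643; exercise = 0.000000; V(2,0) = max -> 0.711643
  V(2,1) = exp(-r*dt) * [p*1.424143 + (1-p)*6.279673] = 3.838394; exercise = 2.850000; V(2,1) = max -> 3.838394
  V(2,2) = exp(-r*dt) * [p*6.279673 + (1-p)*11.928950] = 9.049462; exercise = 9.288801; V(2,2) = max -> 9.288801
  V(1,0) = exp(-r*dt) * [p*0.711643 + (1-p)*3.838394] = 2.268055; exercise = 0.000000; V(1,0) = max -> 2.268055
  V(1,1) = exp(-r*dt) * [p*3.838394 + (1-p)*9.288801] = 6.529470; exercise = 6.279673; V(1,1) = max -> 6.529470
  V(0,0) = exp(-r*dt) * [p*2.268055 + (1-p)*6.529470] = 4.378284; exercise = 2.850000; V(0,0) = max -> 4.378284

Answer: Price = V(0,0) = 4.3783


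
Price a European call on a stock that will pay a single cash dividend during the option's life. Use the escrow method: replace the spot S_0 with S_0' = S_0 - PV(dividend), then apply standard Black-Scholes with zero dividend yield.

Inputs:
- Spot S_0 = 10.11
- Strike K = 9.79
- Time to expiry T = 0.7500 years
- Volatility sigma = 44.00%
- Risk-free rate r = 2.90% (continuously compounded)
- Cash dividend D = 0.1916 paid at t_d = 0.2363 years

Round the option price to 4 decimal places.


PV(D) = D * exp(-r * t_d) = 0.1916 * 0.99317073 = 0.19029151
S_0' = S_0 - PV(D) = 10.1100 - 0.19029151 = 9.91970849
d1 = (ln(S_0'/K) + (r + sigma^2/2)*T) / (sigma*sqrt(T)) = 0.28214603
d2 = d1 - sigma*sqrt(T) = -0.09890514
exp(-rT) = 0.97848483
N(d1) = 0.61108423; N(d2) = 0.46060679
C = S_0' * N(d1) - K * exp(-rT) * N(d2) = 9.91970849 * 0.61108423 - 9.7900 * 0.97848483 * 0.46060679 = 1.6495

Answer: Price = 1.6495


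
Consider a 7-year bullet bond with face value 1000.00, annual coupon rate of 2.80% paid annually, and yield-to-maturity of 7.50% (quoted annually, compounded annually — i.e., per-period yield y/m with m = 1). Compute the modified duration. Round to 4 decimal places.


Coupon per period c = face * coupon_rate / m = 28.000000
Periods per year m = 1; per-period yield y/m = 0.075000
Number of cashflows N = 7
Cashflows (t years, CF_t, discount factor 1/(1+y/m)^(m*t), PV):
  t = 1.0000: CF_t = 28.000000, DF = 0.930233, PV = 26.046512
  t = 2.0000: CF_t = 28.000000, DF = 0.865333, PV = 24.229313
  t = 3.0000: CF_t = 28.000000, DF = 0.804961, PV = 22.538896
  t = 4.0000: CF_t = 28.000000, DF = 0.748801, PV = 20.966415
  t = 5.0000: CF_t = 28.000000, DF = 0.696559, PV = 19.503642
  t = 6.0000: CF_t = 28.000000, DF = 0.647962, PV = 18.142923
  t = 7.0000: CF_t = 1028.000000, DF = 0.602755, PV = 619.632038
Price P = sum_t PV_t = 751.059738
First compute Macaulay numerator sum_t t * PV_t:
  t * PV_t at t = 1.0000: 26.046512
  t * PV_t at t = 2.0000: 48.458626
  t * PV_t at t = 3.0000: 67.616688
  t * PV_t at t = 4.0000: 83.865659
  t * PV_t at t = 5.0000: 97.518209
  t * PV_t at t = 6.0000: 108.857535
  t * PV_t at t = 7.0000: 4337.424267
Macaulay duration D = 4769.787496 / 751.059738 = 6.350743
Modified duration = D / (1 + y/m) = 6.350743 / (1 + 0.075000) = 5.907668

Answer: Modified duration = 5.9077


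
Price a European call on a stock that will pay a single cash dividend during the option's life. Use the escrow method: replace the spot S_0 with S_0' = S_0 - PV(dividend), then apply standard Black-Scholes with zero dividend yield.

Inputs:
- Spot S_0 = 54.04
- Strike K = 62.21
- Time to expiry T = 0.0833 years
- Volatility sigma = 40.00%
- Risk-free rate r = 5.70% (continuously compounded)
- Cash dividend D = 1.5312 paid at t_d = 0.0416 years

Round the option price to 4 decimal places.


PV(D) = D * exp(-r * t_d) = 1.5312 * 0.99763161 = 1.52757352
S_0' = S_0 - PV(D) = 54.0400 - 1.52757352 = 52.51242648
d1 = (ln(S_0'/K) + (r + sigma^2/2)*T) / (sigma*sqrt(T)) = -1.36906009
d2 = d1 - sigma*sqrt(T) = -1.48450705
exp(-rT) = 0.99526315
N(d1) = 0.08549025; N(d2) = 0.06883723
C = S_0' * N(d1) - K * exp(-rT) * N(d2) = 52.51242648 * 0.08549025 - 62.2100 * 0.99526315 * 0.06883723 = 0.2272

Answer: Price = 0.2272


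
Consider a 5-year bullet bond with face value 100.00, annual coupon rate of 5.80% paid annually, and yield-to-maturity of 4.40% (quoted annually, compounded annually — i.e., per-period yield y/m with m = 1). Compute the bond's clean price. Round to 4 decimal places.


Coupon per period c = face * coupon_rate / m = 5.800000
Periods per year m = 1; per-period yield y/m = 0.044000
Number of cashflows N = 5
Cashflows (t years, CF_t, discount factor 1/(1+y/m)^(m*t), PV):
  t = 1.0000: CF_t = 5.800000, DF = 0.957854, PV = 5.555556
  t = 2.0000: CF_t = 5.800000, DF = 0.917485, PV = 5.321413
  t = 3.0000: CF_t = 5.800000, DF = 0.878817, PV = 5.097139
  t = 4.0000: CF_t = 5.800000, DF = 0.841779, PV = 4.882317
  t = 5.0000: CF_t = 105.800000, DF = 0.806302, PV = 85.306706
Price P = sum_t PV_t = 106.163132

Answer: Price = 106.1631


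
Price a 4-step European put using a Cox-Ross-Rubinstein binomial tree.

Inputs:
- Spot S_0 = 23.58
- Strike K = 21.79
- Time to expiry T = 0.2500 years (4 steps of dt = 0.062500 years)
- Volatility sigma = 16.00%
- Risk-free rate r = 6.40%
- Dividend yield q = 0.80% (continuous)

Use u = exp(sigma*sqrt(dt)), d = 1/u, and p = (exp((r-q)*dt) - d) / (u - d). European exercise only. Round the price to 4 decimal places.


Answer: Price = V(0,0) = 0.0837

Derivation:
dt = T/N = 0.062500
u = exp(sigma*sqrt(dt)) = 1.040811; d = 1/u = 0.960789
p = (exp((r-q)*dt) - d) / (u - d) = 0.533816
Discount per step: exp(-r*dt) = 0.996008
Stock lattice S(k, i) with i counting down-moves:
  k=0: S(0,0) = 23.5800
  k=1: S(1,0) = 24.5423; S(1,1) = 22.6554
  k=2: S(2,0) = 25.5439; S(2,1) = 23.5800; S(2,2) = 21.7671
  k=3: S(3,0) = 26.5864; S(3,1) = 24.5423; S(3,2) = 22.6554; S(3,3) = 20.9136
  k=4: S(4,0) = 27.6714; S(4,1) = 25.5439; S(4,2) = 23.5800; S(4,3) = 21.7671; S(4,4) = 20.0936
Terminal payoffs V(N, i) = max(K - S_T, 0):
  V(4,0) = 0.000000; V(4,1) = 0.000000; V(4,2) = 0.000000; V(4,3) = 0.022917; V(4,4) = 1.696449
Backward induction: V(k, i) = exp(-r*dt) * [p * V(k+1, i) + (1-p) * V(k+1, i+1)].
  V(3,0) = exp(-r*dt) * [p*0.000000 + (1-p)*0.000000] = 0.000000
  V(3,1) = exp(-r*dt) * [p*0.000000 + (1-p)*0.000000] = 0.000000
  V(3,2) = exp(-r*dt) * [p*0.000000 + (1-p)*0.022917] = 0.010641
  V(3,3) = exp(-r*dt) * [p*0.022917 + (1-p)*1.696449] = 0.799884
  V(2,0) = exp(-r*dt) * [p*0.000000 + (1-p)*0.000000] = 0.000000
  V(2,1) = exp(-r*dt) * [p*0.000000 + (1-p)*0.010641] = 0.004941
  V(2,2) = exp(-r*dt) * [p*0.010641 + (1-p)*0.799884] = 0.377062
  V(1,0) = exp(-r*dt) * [p*0.000000 + (1-p)*0.004941] = 0.002294
  V(1,1) = exp(-r*dt) * [p*0.004941 + (1-p)*0.377062] = 0.177705
  V(0,0) = exp(-r*dt) * [p*0.002294 + (1-p)*0.177705] = 0.083732


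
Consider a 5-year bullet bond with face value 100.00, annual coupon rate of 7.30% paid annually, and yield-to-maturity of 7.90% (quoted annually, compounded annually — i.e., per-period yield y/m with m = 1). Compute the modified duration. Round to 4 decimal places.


Coupon per period c = face * coupon_rate / m = 7.300000
Periods per year m = 1; per-period yield y/m = 0.079000
Number of cashflows N = 5
Cashflows (t years, CF_t, discount factor 1/(1+y/m)^(m*t), PV):
  t = 1.0000: CF_t = 7.300000, DF = 0.926784, PV = 6.765524
  t = 2.0000: CF_t = 7.300000, DF = 0.858929, PV = 6.270179
  t = 3.0000: CF_t = 7.300000, DF = 0.796041, PV = 5.811102
  t = 4.0000: CF_t = 7.300000, DF = 0.737758, PV = 5.385637
  t = 5.0000: CF_t = 107.300000, DF = 0.683743, PV = 73.365604
Price P = sum_t PV_t = 97.598047
First compute Macaulay numerator sum_t t * PV_t:
  t * PV_t at t = 1.0000: 6.765524
  t * PV_t at t = 2.0000: 12.540359
  t * PV_t at t = 3.0000: 17.433307
  t * PV_t at t = 4.0000: 21.542548
  t * PV_t at t = 5.0000: 366.828021
Macaulay duration D = 425.109759 / 97.598047 = 4.355720
Modified duration = D / (1 + y/m) = 4.355720 / (1 + 0.079000) = 4.036812

Answer: Modified duration = 4.0368


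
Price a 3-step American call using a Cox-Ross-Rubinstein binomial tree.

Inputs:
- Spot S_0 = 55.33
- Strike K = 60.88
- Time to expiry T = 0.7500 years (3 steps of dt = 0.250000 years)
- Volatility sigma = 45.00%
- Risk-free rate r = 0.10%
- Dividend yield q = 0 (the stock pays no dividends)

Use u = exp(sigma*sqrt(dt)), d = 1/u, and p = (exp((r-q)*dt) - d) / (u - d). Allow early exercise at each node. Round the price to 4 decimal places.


dt = T/N = 0.250000
u = exp(sigma*sqrt(dt)) = 1.252323; d = 1/u = 0.798516
p = (exp((r-q)*dt) - d) / (u - d) = 0.444537
Discount per step: exp(-r*dt) = 0.999750
Stock lattice S(k, i) with i counting down-moves:
  k=0: S(0,0) = 55.3300
  k=1: S(1,0) = 69.2910; S(1,1) = 44.1819
  k=2: S(2,0) = 86.7747; S(2,1) = 55.3300; S(2,2) = 35.2800
  k=3: S(3,0) = 108.6699; S(3,1) = 69.2910; S(3,2) = 44.1819; S(3,3) = 28.1716
Terminal payoffs V(N, i) = max(S_T - K, 0):
  V(3,0) = 47.789945; V(3,1) = 8.411016; V(3,2) = 0.000000; V(3,3) = 0.000000
Backward induction: V(k, i) = exp(-r*dt) * [p * V(k+1, i) + (1-p) * V(k+1, i+1)]; then take max(V_cont, immediate exercise) for American.
  V(2,0) = exp(-r*dt) * [p*47.789945 + (1-p)*8.411016] = 25.909931; exercise = 25.894713; V(2,0) = max -> 25.909931
  V(2,1) = exp(-r*dt) * [p*8.411016 + (1-p)*0.000000] = 3.738074; exercise = 0.000000; V(2,1) = max -> 3.738074
  V(2,2) = exp(-r*dt) * [p*0.000000 + (1-p)*0.000000] = 0.000000; exercise = 0.000000; V(2,2) = max -> 0.000000
  V(1,0) = exp(-r*dt) * [p*25.909931 + (1-p)*3.738074] = 13.590888; exercise = 8.411016; V(1,0) = max -> 13.590888
  V(1,1) = exp(-r*dt) * [p*3.738074 + (1-p)*0.000000] = 1.661297; exercise = 0.000000; V(1,1) = max -> 1.661297
  V(0,0) = exp(-r*dt) * [p*13.590888 + (1-p)*1.661297] = 6.962702; exercise = 0.000000; V(0,0) = max -> 6.962702

Answer: Price = V(0,0) = 6.9627
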